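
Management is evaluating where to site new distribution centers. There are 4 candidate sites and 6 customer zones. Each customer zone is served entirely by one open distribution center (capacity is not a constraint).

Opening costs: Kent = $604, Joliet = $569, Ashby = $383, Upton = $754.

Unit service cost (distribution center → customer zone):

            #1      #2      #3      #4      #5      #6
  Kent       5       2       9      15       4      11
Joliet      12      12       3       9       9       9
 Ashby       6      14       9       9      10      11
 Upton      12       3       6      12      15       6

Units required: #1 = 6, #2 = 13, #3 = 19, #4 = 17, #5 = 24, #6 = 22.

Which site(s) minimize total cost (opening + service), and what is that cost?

Open Ashby only; minimum total cost 1407.

For any fixed open set, each customer zone goes to its cheapest open site; total = fixed + service.
{Ashby}: #1→Ashby 6·6=36, #2→Ashby 14·13=182, #3→Ashby 9·19=171, #4→Ashby 9·17=153, #5→Ashby 10·24=240, #6→Ashby 11·22=242. Service 1024; fixed 383; total 1407.
{Joliet}: service 852 + fixed 569 = 1421
{Kent}: service 820 + fixed 604 = 1424
{Kent, Joliet, Ashby, Upton}: #1→Kent 5·6=30, #2→Kent 2·13=26, #3→Joliet 3·19=57, #4→Joliet 9·17=153, #5→Kent 4·24=96, #6→Upton 6·22=132. Service 494; fixed 2310; total 2804.
No other subset beats 1407.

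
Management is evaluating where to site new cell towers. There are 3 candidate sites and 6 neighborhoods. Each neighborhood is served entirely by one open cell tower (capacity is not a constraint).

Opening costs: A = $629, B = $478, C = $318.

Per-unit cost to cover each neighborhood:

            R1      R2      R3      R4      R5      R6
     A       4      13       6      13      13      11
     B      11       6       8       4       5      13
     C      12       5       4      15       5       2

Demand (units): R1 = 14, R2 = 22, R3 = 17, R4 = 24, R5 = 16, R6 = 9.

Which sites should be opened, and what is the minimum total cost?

For any fixed open set, each neighborhood goes to its cheapest open site; total = fixed + service.
{C}: R1→C 12·14=168, R2→C 5·22=110, R3→C 4·17=68, R4→C 15·24=360, R5→C 5·16=80, R6→C 2·9=18. Service 804; fixed 318; total 1122.
{B}: R1→B 11·14=154, R2→B 6·22=132, R3→B 8·17=136, R4→B 4·24=96, R5→B 5·16=80, R6→B 13·9=117. Service 715; fixed 478; total 1193.
{B, C}: service 526 + fixed 796 = 1322
{A, B, C}: service 428 + fixed 1425 = 1853
No other subset beats 1122.

Open C only; minimum total cost 1122.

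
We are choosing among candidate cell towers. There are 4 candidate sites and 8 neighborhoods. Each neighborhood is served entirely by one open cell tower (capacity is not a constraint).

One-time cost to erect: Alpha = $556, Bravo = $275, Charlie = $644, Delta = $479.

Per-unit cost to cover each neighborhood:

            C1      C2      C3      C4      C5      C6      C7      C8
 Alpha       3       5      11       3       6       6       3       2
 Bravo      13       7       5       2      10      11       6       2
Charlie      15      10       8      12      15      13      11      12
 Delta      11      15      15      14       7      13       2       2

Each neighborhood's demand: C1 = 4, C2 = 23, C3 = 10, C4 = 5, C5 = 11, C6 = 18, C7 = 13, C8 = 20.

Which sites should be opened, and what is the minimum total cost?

Open Bravo only; minimum total cost 974.

For any fixed open set, each neighborhood goes to its cheapest open site; total = fixed + service.
{Bravo}: C1→Bravo 13·4=52, C2→Bravo 7·23=161, C3→Bravo 5·10=50, C4→Bravo 2·5=10, C5→Bravo 10·11=110, C6→Bravo 11·18=198, C7→Bravo 6·13=78, C8→Bravo 2·20=40. Service 699; fixed 275; total 974.
{Alpha}: service 505 + fixed 556 = 1061
{Alpha, Bravo}: C1→Alpha 3·4=12, C2→Alpha 5·23=115, C3→Bravo 5·10=50, C4→Bravo 2·5=10, C5→Alpha 6·11=66, C6→Alpha 6·18=108, C7→Alpha 3·13=39, C8→Alpha 2·20=40. Service 440; fixed 831; total 1271.
{Alpha, Bravo, Charlie, Delta}: C1→Alpha 3·4=12, C2→Alpha 5·23=115, C3→Bravo 5·10=50, C4→Bravo 2·5=10, C5→Alpha 6·11=66, C6→Alpha 6·18=108, C7→Delta 2·13=26, C8→Alpha 2·20=40. Service 427; fixed 1954; total 2381.
No other subset beats 974.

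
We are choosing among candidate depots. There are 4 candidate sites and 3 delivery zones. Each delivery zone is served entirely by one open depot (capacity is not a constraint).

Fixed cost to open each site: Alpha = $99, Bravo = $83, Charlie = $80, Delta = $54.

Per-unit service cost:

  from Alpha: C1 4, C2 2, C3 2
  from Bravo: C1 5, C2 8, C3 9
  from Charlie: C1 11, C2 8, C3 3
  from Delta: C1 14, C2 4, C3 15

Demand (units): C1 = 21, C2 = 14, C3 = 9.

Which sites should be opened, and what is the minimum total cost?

Open Alpha only; minimum total cost 229.

For any fixed open set, each delivery zone goes to its cheapest open site; total = fixed + service.
{Alpha}: C1→Alpha 4·21=84, C2→Alpha 2·14=28, C3→Alpha 2·9=18. Service 130; fixed 99; total 229.
{Alpha, Delta}: C1→Alpha 4·21=84, C2→Alpha 2·14=28, C3→Alpha 2·9=18. Service 130; fixed 153; total 283.
{Alpha, Charlie}: service 130 + fixed 179 = 309
{Alpha, Bravo, Charlie, Delta}: service 130 + fixed 316 = 446
(All 15 nonempty subsets were checked; Alpha only is lowest.)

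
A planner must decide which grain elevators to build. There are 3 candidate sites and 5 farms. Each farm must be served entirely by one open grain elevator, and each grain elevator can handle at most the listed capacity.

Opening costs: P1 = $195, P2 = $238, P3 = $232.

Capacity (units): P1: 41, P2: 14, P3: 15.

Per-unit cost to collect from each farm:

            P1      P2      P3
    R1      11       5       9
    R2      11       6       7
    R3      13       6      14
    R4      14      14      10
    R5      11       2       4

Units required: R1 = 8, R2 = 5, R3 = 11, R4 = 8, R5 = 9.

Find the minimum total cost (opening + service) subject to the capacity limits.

Minimum total cost: 692

Open {P1}: R1→P1 11·8=88, R2→P1 11·5=55, R3→P1 13·11=143, R4→P1 14·8=112, R5→P1 11·9=99.
Loads: P1 carries 41/41. Service 497; fixed 195; total 692.
Next best feasible plan costs 824.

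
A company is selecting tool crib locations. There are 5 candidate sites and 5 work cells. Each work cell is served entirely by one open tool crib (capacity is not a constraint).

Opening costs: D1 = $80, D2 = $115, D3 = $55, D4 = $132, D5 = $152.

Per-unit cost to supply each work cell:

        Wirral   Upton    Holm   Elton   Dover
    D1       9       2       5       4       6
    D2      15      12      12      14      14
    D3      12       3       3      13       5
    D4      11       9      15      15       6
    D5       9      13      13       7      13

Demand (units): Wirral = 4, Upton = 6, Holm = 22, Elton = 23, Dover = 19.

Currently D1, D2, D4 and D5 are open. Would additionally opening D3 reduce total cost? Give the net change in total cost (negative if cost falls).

Current service cost with {D1, D2, D4, D5}: 364.
Adding D3: each work cell re-picks its cheapest; new service cost 301, saving 63.
Extra fixed cost: 55. Net change = 55 − 63 = -8.
(Totals: 843 → 835.)

Yes — net change −8 (cost falls by 8).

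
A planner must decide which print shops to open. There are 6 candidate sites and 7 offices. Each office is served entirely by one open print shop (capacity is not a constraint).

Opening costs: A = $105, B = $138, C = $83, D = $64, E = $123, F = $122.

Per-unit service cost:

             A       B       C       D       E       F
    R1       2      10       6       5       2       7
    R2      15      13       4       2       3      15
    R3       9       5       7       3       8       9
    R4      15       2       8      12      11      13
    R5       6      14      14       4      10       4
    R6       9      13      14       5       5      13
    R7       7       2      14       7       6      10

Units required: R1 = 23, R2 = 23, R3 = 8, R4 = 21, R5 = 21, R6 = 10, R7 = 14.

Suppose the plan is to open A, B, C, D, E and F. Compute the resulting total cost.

Total cost: 955

Each office is assigned to its cheapest site among the open ones.
{A, B, C, D, E, F}: R1→A 2·23=46, R2→D 2·23=46, R3→D 3·8=24, R4→B 2·21=42, R5→D 4·21=84, R6→D 5·10=50, R7→B 2·14=28. Service 320; fixed 635; total 955.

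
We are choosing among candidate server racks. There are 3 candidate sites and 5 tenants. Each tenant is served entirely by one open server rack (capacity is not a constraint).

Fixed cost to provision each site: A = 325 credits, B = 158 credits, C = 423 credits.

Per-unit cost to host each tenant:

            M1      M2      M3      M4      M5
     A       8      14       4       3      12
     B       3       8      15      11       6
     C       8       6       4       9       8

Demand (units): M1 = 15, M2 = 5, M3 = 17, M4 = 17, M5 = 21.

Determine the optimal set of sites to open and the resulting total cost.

Open B only; minimum total cost 811.

For any fixed open set, each tenant goes to its cheapest open site; total = fixed + service.
{B}: M1→B 3·15=45, M2→B 8·5=40, M3→B 15·17=255, M4→B 11·17=187, M5→B 6·21=126. Service 653; fixed 158; total 811.
{A, B}: service 330 + fixed 483 = 813
{A}: M1→A 8·15=120, M2→A 14·5=70, M3→A 4·17=68, M4→A 3·17=51, M5→A 12·21=252. Service 561; fixed 325; total 886.
{A, B, C}: service 320 + fixed 906 = 1226
No other subset beats 811.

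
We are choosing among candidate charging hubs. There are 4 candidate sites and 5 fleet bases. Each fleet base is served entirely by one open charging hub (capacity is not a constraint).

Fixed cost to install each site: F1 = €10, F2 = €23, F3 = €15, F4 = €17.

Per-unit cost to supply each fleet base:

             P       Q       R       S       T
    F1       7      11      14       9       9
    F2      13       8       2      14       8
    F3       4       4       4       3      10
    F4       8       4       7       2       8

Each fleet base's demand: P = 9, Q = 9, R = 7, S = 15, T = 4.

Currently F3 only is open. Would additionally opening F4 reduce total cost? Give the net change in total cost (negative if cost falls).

Yes — net change −6 (cost falls by 6).

Current service cost with {F3}: 185.
Adding F4: each fleet base re-picks its cheapest; new service cost 162, saving 23.
Extra fixed cost: 17. Net change = 17 − 23 = -6.
(Totals: 200 → 194.)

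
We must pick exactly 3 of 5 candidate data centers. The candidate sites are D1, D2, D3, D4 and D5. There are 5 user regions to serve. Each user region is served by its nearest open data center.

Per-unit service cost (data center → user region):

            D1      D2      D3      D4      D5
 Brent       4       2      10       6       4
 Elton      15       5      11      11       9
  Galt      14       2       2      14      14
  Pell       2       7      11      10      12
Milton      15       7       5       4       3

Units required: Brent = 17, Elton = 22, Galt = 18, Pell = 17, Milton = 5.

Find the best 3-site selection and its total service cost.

With exactly 3 open, each user region uses its cheapest among the chosen.
{D1, D2, D5}: Brent→D2 2·17=34, Elton→D2 5·22=110, Galt→D2 2·18=36, Pell→D1 2·17=34, Milton→D5 3·5=15. Service cost 229.
{D1, D2, D4}: service cost 234
{D1, D2, D3}: service cost 239
Among all 10 size-3 choices, {D1, D2, D5} is lowest.

Choose D1, D2 and D5; total service cost 229.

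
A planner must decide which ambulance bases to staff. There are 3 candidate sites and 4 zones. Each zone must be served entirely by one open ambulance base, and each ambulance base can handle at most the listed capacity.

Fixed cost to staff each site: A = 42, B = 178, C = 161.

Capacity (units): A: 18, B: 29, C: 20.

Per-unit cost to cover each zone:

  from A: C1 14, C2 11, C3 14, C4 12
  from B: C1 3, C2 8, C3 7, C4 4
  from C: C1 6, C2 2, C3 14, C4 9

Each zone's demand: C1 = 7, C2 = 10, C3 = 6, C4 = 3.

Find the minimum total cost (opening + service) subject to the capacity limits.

Minimum total cost: 333

Open {B}: C1→B 3·7=21, C2→B 8·10=80, C3→B 7·6=42, C4→B 4·3=12.
Loads: B carries 26/29. Service 155; fixed 178; total 333.
Next best feasible plan costs 375.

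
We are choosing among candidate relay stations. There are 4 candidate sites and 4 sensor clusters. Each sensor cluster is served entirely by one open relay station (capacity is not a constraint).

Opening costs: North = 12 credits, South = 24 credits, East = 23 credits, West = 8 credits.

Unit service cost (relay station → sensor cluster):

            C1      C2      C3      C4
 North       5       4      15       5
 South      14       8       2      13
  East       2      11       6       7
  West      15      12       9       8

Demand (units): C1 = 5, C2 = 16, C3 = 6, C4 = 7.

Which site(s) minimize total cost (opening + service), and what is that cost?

For any fixed open set, each sensor cluster goes to its cheapest open site; total = fixed + service.
{North, South}: C1→North 5·5=25, C2→North 4·16=64, C3→South 2·6=12, C4→North 5·7=35. Service 136; fixed 36; total 172.
{North, South, East}: service 121 + fixed 59 = 180
{North, South, West}: C1→North 5·5=25, C2→North 4·16=64, C3→South 2·6=12, C4→North 5·7=35. Service 136; fixed 44; total 180.
{North, South, East, West}: service 121 + fixed 67 = 188
No other subset beats 172.

Open North and South; minimum total cost 172.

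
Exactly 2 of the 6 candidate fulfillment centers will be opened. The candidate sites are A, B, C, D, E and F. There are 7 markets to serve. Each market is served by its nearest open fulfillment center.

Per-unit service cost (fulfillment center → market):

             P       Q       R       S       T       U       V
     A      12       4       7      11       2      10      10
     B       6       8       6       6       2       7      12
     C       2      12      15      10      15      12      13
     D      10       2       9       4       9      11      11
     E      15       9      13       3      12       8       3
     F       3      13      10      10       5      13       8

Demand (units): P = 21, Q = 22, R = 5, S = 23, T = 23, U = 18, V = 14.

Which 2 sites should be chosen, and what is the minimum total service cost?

Choose B and E; total service cost 615.

With exactly 2 open, each market uses its cheapest among the chosen.
{B, E}: P→B 6·21=126, Q→B 8·22=176, R→B 6·5=30, S→E 3·23=69, T→B 2·23=46, U→B 7·18=126, V→E 3·14=42. Service cost 615.
{B, D}: service cost 618
{D, F}: service cost 669
Among all 15 size-2 choices, {B, E} is lowest.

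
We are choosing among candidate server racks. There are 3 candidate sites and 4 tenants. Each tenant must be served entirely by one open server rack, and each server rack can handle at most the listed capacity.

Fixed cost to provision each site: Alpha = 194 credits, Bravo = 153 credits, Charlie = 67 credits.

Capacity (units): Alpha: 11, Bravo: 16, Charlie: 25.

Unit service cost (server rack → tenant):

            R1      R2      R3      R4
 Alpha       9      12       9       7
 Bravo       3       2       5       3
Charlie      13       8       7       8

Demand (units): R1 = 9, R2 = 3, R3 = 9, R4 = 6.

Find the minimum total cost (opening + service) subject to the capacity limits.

Minimum total cost: 352

Open {Bravo, Charlie}: R1→Bravo 3·9=27, R2→Charlie 8·3=24, R3→Charlie 7·9=63, R4→Bravo 3·6=18.
Loads: Bravo carries 15/16, Charlie carries 12/25. Service 132; fixed 220; total 352.
Next best feasible plan costs 364.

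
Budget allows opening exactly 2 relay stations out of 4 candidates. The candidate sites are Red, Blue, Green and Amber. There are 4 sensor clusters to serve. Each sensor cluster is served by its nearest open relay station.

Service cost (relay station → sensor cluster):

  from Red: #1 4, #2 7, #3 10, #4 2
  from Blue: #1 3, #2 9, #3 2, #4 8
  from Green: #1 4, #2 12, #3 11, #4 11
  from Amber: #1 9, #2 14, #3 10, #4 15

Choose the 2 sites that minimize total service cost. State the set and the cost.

Choose Red and Blue; total service cost 14.

With exactly 2 open, each sensor cluster uses its cheapest among the chosen.
{Red, Blue}: #1→Blue 3, #2→Red 7, #3→Blue 2, #4→Red 2. Service cost 14.
{Blue, Green}: service cost 22
{Blue, Amber}: service cost 22
Among all 6 size-2 choices, {Red, Blue} is lowest.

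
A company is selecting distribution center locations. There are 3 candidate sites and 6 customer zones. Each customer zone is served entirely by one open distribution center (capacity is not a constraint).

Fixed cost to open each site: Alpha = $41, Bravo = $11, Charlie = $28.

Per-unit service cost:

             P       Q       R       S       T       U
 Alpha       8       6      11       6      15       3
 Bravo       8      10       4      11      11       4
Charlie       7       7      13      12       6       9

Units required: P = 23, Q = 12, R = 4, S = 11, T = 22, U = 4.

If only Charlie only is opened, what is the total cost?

Each customer zone is assigned to its cheapest site among the open ones.
{Charlie}: P→Charlie 7·23=161, Q→Charlie 7·12=84, R→Charlie 13·4=52, S→Charlie 12·11=132, T→Charlie 6·22=132, U→Charlie 9·4=36. Service 597; fixed 28; total 625.

Total cost: 625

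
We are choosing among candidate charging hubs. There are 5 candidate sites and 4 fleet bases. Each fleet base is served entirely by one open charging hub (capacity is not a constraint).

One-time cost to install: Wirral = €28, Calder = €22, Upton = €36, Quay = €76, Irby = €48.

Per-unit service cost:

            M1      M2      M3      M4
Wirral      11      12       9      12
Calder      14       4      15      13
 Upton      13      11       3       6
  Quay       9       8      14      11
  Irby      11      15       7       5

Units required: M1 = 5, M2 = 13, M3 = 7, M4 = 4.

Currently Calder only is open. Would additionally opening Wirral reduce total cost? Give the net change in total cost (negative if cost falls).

Current service cost with {Calder}: 279.
Adding Wirral: each fleet base re-picks its cheapest; new service cost 218, saving 61.
Extra fixed cost: 28. Net change = 28 − 61 = -33.
(Totals: 301 → 268.)

Yes — net change −33 (cost falls by 33).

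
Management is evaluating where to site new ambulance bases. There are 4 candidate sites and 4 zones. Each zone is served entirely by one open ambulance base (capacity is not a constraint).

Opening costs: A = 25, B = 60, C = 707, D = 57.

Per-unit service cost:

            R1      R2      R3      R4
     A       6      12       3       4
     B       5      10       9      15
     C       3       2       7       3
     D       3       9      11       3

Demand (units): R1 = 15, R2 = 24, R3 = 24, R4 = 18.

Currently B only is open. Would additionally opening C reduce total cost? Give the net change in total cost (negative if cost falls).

Current service cost with {B}: 801.
Adding C: each zone re-picks its cheapest; new service cost 315, saving 486.
Extra fixed cost: 707. Net change = 707 − 486 = 221.
(Totals: 861 → 1082.)

No — net change +221 (cost rises by 221).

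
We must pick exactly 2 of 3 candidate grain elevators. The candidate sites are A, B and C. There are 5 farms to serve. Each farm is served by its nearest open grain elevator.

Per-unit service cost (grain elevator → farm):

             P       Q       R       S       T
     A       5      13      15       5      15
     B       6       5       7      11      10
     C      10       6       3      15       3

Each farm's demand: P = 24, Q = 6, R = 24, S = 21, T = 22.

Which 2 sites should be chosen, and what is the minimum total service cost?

Choose A and C; total service cost 399.

With exactly 2 open, each farm uses its cheapest among the chosen.
{A, C}: P→A 5·24=120, Q→C 6·6=36, R→C 3·24=72, S→A 5·21=105, T→C 3·22=66. Service cost 399.
{B, C}: service cost 543
{A, B}: service cost 643
Among all 3 size-2 choices, {A, C} is lowest.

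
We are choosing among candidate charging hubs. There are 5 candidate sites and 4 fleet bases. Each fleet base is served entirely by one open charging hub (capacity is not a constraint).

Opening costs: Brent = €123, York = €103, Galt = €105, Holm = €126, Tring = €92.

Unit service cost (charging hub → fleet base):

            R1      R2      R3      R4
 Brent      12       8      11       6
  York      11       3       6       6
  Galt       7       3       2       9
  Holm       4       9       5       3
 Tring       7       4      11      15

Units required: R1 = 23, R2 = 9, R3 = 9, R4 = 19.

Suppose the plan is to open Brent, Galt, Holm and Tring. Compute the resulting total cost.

Each fleet base is assigned to its cheapest site among the open ones.
{Brent, Galt, Holm, Tring}: R1→Holm 4·23=92, R2→Galt 3·9=27, R3→Galt 2·9=18, R4→Holm 3·19=57. Service 194; fixed 446; total 640.

Total cost: 640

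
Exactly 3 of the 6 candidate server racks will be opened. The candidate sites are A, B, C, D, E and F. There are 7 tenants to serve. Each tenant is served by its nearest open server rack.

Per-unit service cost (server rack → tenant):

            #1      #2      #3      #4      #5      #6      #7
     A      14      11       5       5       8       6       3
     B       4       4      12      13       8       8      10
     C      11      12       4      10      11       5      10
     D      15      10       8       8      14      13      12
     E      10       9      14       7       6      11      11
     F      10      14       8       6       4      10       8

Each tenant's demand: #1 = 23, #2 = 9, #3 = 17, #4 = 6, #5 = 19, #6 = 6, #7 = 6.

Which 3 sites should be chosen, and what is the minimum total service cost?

Choose A, B and F; total service cost 373.

With exactly 3 open, each tenant uses its cheapest among the chosen.
{A, B, F}: #1→B 4·23=92, #2→B 4·9=36, #3→A 5·17=85, #4→A 5·6=30, #5→F 4·19=76, #6→A 6·6=36, #7→A 3·6=18. Service cost 373.
{B, C, F}: service cost 386
{A, B, E}: service cost 411
Among all 20 size-3 choices, {A, B, F} is lowest.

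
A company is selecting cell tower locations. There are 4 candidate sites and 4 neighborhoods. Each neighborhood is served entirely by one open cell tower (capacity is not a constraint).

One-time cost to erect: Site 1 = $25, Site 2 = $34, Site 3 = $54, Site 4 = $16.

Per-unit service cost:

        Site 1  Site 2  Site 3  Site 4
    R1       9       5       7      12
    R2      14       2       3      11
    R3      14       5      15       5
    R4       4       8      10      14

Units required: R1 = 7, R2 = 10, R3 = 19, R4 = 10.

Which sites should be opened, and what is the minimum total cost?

For any fixed open set, each neighborhood goes to its cheapest open site; total = fixed + service.
{Site 1, Site 2}: R1→Site 2 5·7=35, R2→Site 2 2·10=20, R3→Site 2 5·19=95, R4→Site 1 4·10=40. Service 190; fixed 59; total 249.
{Site 2}: service 230 + fixed 34 = 264
{Site 1, Site 2, Site 4}: service 190 + fixed 75 = 265
{Site 1, Site 2, Site 3, Site 4}: service 190 + fixed 129 = 319
(All 15 nonempty subsets were checked; Site 1 and Site 2 is lowest.)

Open Site 1 and Site 2; minimum total cost 249.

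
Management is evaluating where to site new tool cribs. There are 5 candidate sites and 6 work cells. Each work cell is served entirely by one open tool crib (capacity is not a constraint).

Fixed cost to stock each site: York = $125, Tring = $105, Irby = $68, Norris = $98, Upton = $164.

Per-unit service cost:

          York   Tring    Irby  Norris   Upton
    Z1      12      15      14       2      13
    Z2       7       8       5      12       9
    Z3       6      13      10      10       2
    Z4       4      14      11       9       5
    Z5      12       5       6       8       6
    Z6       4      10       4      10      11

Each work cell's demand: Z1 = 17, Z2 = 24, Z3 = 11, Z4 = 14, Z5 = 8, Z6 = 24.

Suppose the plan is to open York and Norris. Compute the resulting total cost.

Total cost: 707

Each work cell is assigned to its cheapest site among the open ones.
{York, Norris}: Z1→Norris 2·17=34, Z2→York 7·24=168, Z3→York 6·11=66, Z4→York 4·14=56, Z5→Norris 8·8=64, Z6→York 4·24=96. Service 484; fixed 223; total 707.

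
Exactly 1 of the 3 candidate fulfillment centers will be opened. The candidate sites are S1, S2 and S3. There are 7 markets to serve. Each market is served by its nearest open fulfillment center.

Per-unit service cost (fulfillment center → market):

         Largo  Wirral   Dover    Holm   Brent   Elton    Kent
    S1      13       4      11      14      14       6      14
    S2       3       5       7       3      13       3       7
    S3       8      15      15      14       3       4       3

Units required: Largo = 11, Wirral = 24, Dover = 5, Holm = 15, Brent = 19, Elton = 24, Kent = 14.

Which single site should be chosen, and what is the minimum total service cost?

With exactly 1 open, each market uses its cheapest among the chosen.
{S2}: Largo→S2 3·11=33, Wirral→S2 5·24=120, Dover→S2 7·5=35, Holm→S2 3·15=45, Brent→S2 13·19=247, Elton→S2 3·24=72, Kent→S2 7·14=98. Service cost 650.
{S3}: service cost 928
{S1}: service cost 1110
Among all 3 size-1 choices, {S2} is lowest.

Choose S2 only; total service cost 650.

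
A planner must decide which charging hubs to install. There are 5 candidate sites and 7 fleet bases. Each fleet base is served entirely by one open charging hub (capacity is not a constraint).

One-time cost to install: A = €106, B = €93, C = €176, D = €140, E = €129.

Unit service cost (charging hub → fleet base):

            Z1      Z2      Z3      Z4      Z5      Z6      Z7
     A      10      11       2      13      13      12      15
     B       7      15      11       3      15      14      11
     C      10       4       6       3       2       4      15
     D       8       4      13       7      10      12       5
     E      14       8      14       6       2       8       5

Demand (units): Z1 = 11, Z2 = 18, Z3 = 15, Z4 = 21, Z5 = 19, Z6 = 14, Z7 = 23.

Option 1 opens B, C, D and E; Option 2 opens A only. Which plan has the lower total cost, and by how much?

Option 1 is cheaper by 428.

Option 1: {B, C, D, E}: Z1→B 7·11=77, Z2→C 4·18=72, Z3→C 6·15=90, Z4→B 3·21=63, Z5→C 2·19=38, Z6→C 4·14=56, Z7→D 5·23=115. Service 511; fixed 538; total 1049.
Option 2: {A}: Z1→A 10·11=110, Z2→A 11·18=198, Z3→A 2·15=30, Z4→A 13·21=273, Z5→A 13·19=247, Z6→A 12·14=168, Z7→A 15·23=345. Service 1371; fixed 106; total 1477.
Difference: |1049 − 1477| = 428.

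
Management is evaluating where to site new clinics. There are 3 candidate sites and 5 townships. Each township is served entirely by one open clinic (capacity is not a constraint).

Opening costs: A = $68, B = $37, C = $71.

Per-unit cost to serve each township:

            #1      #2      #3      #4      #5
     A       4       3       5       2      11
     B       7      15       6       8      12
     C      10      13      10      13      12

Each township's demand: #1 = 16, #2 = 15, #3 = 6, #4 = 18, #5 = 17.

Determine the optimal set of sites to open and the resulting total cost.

Open A only; minimum total cost 430.

For any fixed open set, each township goes to its cheapest open site; total = fixed + service.
{A}: #1→A 4·16=64, #2→A 3·15=45, #3→A 5·6=30, #4→A 2·18=36, #5→A 11·17=187. Service 362; fixed 68; total 430.
{A, B}: service 362 + fixed 105 = 467
{A, C}: service 362 + fixed 139 = 501
{A, B, C}: service 362 + fixed 176 = 538
No other subset beats 430.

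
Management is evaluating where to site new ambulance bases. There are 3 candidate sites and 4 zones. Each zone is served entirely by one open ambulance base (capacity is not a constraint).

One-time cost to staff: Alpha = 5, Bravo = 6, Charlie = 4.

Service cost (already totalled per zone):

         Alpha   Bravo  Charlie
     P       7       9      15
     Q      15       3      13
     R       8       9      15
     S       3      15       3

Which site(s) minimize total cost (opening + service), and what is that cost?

Open Alpha and Bravo; minimum total cost 32.

For any fixed open set, each zone goes to its cheapest open site; total = fixed + service.
{Alpha, Bravo}: P→Alpha 7, Q→Bravo 3, R→Alpha 8, S→Alpha 3. Service 21; fixed 11; total 32.
{Bravo, Charlie}: service 24 + fixed 10 = 34
{Alpha, Bravo, Charlie}: service 21 + fixed 15 = 36
{Charlie}: service 46 + fixed 4 = 50
No other subset beats 32.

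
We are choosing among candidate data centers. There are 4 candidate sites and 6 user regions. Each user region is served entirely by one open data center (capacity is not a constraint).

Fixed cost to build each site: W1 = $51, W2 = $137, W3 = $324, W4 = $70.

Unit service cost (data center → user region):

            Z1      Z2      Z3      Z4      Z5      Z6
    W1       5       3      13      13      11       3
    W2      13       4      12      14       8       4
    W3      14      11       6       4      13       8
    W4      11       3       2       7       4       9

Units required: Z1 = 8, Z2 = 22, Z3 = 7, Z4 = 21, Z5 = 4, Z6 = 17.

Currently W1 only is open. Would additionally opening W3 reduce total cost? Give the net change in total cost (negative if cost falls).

Current service cost with {W1}: 565.
Adding W3: each user region re-picks its cheapest; new service cost 327, saving 238.
Extra fixed cost: 324. Net change = 324 − 238 = 86.
(Totals: 616 → 702.)

No — net change +86 (cost rises by 86).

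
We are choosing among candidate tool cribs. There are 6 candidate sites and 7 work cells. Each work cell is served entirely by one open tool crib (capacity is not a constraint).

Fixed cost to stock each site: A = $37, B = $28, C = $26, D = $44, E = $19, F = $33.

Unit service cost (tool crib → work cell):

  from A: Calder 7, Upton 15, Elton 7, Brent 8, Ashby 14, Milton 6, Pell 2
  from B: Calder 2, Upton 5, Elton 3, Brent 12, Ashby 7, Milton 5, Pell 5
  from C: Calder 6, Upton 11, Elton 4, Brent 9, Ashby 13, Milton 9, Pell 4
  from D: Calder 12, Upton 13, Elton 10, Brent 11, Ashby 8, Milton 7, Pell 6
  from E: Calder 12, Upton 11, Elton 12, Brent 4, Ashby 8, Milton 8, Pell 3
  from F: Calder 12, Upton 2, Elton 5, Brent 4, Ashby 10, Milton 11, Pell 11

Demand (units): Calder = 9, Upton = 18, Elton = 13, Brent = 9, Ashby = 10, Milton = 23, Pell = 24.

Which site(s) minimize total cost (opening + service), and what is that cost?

Open A, B and F; minimum total cost 460.

For any fixed open set, each work cell goes to its cheapest open site; total = fixed + service.
{A, B, F}: Calder→B 2·9=18, Upton→F 2·18=36, Elton→B 3·13=39, Brent→F 4·9=36, Ashby→B 7·10=70, Milton→B 5·23=115, Pell→A 2·24=48. Service 362; fixed 98; total 460.
{B, E, F}: Calder→B 2·9=18, Upton→F 2·18=36, Elton→B 3·13=39, Brent→E 4·9=36, Ashby→B 7·10=70, Milton→B 5·23=115, Pell→E 3·24=72. Service 386; fixed 80; total 466.
{A, B, E, F}: Calder→B 2·9=18, Upton→F 2·18=36, Elton→B 3·13=39, Brent→E 4·9=36, Ashby→B 7·10=70, Milton→B 5·23=115, Pell→A 2·24=48. Service 362; fixed 117; total 479.
{A, B, C, D, E, F}: Calder→B 2·9=18, Upton→F 2·18=36, Elton→B 3·13=39, Brent→E 4·9=36, Ashby→B 7·10=70, Milton→B 5·23=115, Pell→A 2·24=48. Service 362; fixed 187; total 549.
No other subset beats 460.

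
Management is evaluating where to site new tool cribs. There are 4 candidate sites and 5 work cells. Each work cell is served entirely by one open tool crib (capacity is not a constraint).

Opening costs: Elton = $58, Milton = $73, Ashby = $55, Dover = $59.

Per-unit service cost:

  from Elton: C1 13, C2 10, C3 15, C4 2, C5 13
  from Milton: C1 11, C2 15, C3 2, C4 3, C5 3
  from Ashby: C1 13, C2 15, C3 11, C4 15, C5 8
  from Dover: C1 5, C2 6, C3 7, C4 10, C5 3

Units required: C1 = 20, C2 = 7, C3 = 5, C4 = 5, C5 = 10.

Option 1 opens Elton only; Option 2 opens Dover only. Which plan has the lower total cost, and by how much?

Option 1: {Elton}: C1→Elton 13·20=260, C2→Elton 10·7=70, C3→Elton 15·5=75, C4→Elton 2·5=10, C5→Elton 13·10=130. Service 545; fixed 58; total 603.
Option 2: {Dover}: C1→Dover 5·20=100, C2→Dover 6·7=42, C3→Dover 7·5=35, C4→Dover 10·5=50, C5→Dover 3·10=30. Service 257; fixed 59; total 316.
Difference: |603 − 316| = 287.

Option 2 is cheaper by 287.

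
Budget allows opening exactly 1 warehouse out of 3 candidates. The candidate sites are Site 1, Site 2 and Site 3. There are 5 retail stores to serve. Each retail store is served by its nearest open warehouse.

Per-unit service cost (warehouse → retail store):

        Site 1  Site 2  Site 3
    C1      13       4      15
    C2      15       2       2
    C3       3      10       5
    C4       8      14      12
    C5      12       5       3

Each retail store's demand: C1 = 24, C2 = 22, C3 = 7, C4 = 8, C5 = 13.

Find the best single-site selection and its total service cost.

Choose Site 2 only; total service cost 387.

With exactly 1 open, each retail store uses its cheapest among the chosen.
{Site 2}: C1→Site 2 4·24=96, C2→Site 2 2·22=44, C3→Site 2 10·7=70, C4→Site 2 14·8=112, C5→Site 2 5·13=65. Service cost 387.
{Site 3}: service cost 574
{Site 1}: service cost 883
Among all 3 size-1 choices, {Site 2} is lowest.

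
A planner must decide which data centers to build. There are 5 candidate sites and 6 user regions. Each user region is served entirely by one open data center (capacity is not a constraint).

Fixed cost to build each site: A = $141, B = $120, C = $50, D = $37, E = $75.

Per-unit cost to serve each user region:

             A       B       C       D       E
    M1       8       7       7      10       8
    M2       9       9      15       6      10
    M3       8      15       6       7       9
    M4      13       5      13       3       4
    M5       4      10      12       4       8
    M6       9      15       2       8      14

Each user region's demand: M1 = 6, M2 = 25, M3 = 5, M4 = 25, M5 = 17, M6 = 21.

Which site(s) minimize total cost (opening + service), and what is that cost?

For any fixed open set, each user region goes to its cheapest open site; total = fixed + service.
{C, D}: M1→C 7·6=42, M2→D 6·25=150, M3→C 6·5=30, M4→D 3·25=75, M5→D 4·17=68, M6→C 2·21=42. Service 407; fixed 87; total 494.
{C, D, E}: service 407 + fixed 162 = 569
{D}: service 556 + fixed 37 = 593
{A, B, C, D, E}: service 407 + fixed 423 = 830
No other subset beats 494.

Open C and D; minimum total cost 494.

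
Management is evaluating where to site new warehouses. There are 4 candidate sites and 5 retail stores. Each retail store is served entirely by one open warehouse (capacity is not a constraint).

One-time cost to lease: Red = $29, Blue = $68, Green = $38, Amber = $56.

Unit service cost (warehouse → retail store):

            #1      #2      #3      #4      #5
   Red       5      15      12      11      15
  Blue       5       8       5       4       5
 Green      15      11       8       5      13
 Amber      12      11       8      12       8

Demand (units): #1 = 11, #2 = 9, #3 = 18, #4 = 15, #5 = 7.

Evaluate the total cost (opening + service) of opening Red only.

Each retail store is assigned to its cheapest site among the open ones.
{Red}: #1→Red 5·11=55, #2→Red 15·9=135, #3→Red 12·18=216, #4→Red 11·15=165, #5→Red 15·7=105. Service 676; fixed 29; total 705.

Total cost: 705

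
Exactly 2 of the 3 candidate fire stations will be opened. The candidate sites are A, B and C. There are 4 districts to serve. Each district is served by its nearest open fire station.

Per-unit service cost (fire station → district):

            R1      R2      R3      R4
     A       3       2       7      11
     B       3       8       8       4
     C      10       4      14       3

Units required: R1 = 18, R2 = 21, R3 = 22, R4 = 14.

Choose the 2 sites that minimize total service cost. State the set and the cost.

With exactly 2 open, each district uses its cheapest among the chosen.
{A, C}: R1→A 3·18=54, R2→A 2·21=42, R3→A 7·22=154, R4→C 3·14=42. Service cost 292.
{A, B}: service cost 306
{B, C}: service cost 356
Among all 3 size-2 choices, {A, C} is lowest.

Choose A and C; total service cost 292.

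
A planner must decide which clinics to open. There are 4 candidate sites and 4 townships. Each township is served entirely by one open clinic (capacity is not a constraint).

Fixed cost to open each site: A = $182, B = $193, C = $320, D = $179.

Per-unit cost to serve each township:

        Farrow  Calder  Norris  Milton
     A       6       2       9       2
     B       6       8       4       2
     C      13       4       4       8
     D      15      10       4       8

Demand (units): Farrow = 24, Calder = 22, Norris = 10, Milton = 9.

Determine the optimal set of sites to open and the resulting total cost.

Open A only; minimum total cost 478.

For any fixed open set, each township goes to its cheapest open site; total = fixed + service.
{A}: Farrow→A 6·24=144, Calder→A 2·22=44, Norris→A 9·10=90, Milton→A 2·9=18. Service 296; fixed 182; total 478.
{B}: service 378 + fixed 193 = 571
{A, D}: Farrow→A 6·24=144, Calder→A 2·22=44, Norris→D 4·10=40, Milton→A 2·9=18. Service 246; fixed 361; total 607.
{A, B, C, D}: Farrow→A 6·24=144, Calder→A 2·22=44, Norris→B 4·10=40, Milton→A 2·9=18. Service 246; fixed 874; total 1120.
No other subset beats 478.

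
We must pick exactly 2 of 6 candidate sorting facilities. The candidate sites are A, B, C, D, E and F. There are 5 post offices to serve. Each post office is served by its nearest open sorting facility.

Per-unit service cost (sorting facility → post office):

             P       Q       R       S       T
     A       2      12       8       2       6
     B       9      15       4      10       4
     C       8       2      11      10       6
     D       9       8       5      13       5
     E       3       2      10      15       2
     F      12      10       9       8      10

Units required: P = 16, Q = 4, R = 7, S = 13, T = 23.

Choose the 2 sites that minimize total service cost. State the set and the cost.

With exactly 2 open, each post office uses its cheapest among the chosen.
{A, E}: P→A 2·16=32, Q→E 2·4=8, R→A 8·7=56, S→A 2·13=26, T→E 2·23=46. Service cost 168.
{A, B}: service cost 226
{A, D}: service cost 240
Among all 15 size-2 choices, {A, E} is lowest.

Choose A and E; total service cost 168.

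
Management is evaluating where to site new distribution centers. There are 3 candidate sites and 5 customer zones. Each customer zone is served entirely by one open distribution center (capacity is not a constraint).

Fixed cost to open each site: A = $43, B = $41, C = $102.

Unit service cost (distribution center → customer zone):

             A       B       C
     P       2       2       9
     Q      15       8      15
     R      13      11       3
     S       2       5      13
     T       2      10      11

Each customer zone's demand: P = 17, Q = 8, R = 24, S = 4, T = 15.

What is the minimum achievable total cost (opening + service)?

Minimum total cost: 394

For any fixed open set, each customer zone goes to its cheapest open site; total = fixed + service.
{A, B, C}: P→A 2·17=34, Q→B 8·8=64, R→C 3·24=72, S→A 2·4=8, T→A 2·15=30. Service 208; fixed 186; total 394.
{A, C}: P→A 2·17=34, Q→A 15·8=120, R→C 3·24=72, S→A 2·4=8, T→A 2·15=30. Service 264; fixed 145; total 409.
{B, C}: P→B 2·17=34, Q→B 8·8=64, R→C 3·24=72, S→B 5·4=20, T→B 10·15=150. Service 340; fixed 143; total 483.
{B}: service 532 + fixed 41 = 573
No other subset beats 394.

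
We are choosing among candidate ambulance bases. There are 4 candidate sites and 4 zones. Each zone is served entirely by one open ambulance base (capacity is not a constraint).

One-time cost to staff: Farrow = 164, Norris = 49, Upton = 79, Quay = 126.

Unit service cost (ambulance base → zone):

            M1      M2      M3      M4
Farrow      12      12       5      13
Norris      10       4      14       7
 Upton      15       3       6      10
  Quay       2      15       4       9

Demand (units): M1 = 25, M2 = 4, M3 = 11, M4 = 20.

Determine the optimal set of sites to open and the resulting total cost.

Open Norris and Quay; minimum total cost 425.

For any fixed open set, each zone goes to its cheapest open site; total = fixed + service.
{Norris, Quay}: M1→Quay 2·25=50, M2→Norris 4·4=16, M3→Quay 4·11=44, M4→Norris 7·20=140. Service 250; fixed 175; total 425.
{Quay}: service 334 + fixed 126 = 460
{Upton, Quay}: service 286 + fixed 205 = 491
{Farrow, Norris, Upton, Quay}: M1→Quay 2·25=50, M2→Upton 3·4=12, M3→Quay 4·11=44, M4→Norris 7·20=140. Service 246; fixed 418; total 664.
(All 15 nonempty subsets were checked; Norris and Quay is lowest.)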